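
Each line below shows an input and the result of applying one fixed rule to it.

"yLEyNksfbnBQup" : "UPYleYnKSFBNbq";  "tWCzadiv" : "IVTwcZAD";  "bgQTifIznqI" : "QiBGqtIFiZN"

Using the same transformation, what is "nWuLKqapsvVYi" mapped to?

The transformation: move the last 2 characters to the front (rotate right by 2), then flip the case of every letter.
Applying both steps to "nWuLKqapsvVYi": "YinWuLKqapsvV", then "yINwUlkQAPSVv".

yINwUlkQAPSVv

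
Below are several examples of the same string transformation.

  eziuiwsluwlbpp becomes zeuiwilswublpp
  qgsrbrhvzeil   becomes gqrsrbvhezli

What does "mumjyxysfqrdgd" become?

In each case the input is transformed by: swap each adjacent pair of characters (1↔2, 3↔4, ...).
So "mumjyxysfqrdgd" becomes "umjmxysyqfdrdg".

umjmxysyqfdrdg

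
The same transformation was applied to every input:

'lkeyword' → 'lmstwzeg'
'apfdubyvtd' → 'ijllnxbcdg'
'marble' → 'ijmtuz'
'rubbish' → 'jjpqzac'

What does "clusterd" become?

klmtzabc

In each case the input is transformed by: sort the characters into alphabetical order, then shift every letter 8 places forward in the alphabet (wrapping around).
Working it through for "clusterd": intermediate "cdelrstu", final "klmtzabc".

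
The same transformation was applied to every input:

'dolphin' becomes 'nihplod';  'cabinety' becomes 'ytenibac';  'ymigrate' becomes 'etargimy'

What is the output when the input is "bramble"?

elbmarb

The transformation: reverse the string.
For "bramble" the result is "elbmarb".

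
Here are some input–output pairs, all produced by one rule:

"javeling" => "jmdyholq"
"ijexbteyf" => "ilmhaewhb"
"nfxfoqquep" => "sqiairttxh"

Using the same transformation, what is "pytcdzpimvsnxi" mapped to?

Each output is the input with this applied: shift every letter 3 places forward in the alphabet (wrapping around), then move the last character to the front.
Doing the same to "pytcdzpimvsnxi": "lsbwfgcslpyvqa".

lsbwfgcslpyvqa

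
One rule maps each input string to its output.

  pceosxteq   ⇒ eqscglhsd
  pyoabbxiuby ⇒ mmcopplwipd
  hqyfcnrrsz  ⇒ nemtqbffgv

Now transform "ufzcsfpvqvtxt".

The rule is to swap the first and last characters, then shift every letter 12 places backward in the alphabet (wrapping around).
Working it through for "ufzcsfpvqvtxt": intermediate "tfzcsfpvqvtxu", final "htnqgtdjejhli".

htnqgtdjejhli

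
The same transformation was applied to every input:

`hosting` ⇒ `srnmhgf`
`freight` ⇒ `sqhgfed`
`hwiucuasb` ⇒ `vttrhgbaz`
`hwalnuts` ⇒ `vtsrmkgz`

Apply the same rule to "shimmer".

The pattern: sort the characters into reverse alphabetical order, then shift every letter 1 place backward in the alphabet (wrapping around).
"shimmer" → "srmmihe" → "rqllhgd".

rqllhgd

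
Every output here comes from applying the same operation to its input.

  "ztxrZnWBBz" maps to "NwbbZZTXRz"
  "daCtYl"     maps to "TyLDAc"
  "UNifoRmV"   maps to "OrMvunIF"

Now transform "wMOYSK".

yskWmo

The pattern: swap the front and back halves of the string, then flip the case of every letter.
On "wMOYSK": the first step gives "YSKwMO", and the second then gives "yskWmo".
(Check on "UNifoRmV": → "oRmVUNif" → "OrMvunIF" ✓)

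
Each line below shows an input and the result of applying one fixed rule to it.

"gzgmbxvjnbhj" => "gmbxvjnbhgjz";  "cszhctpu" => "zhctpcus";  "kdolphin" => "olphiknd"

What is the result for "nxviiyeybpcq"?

The rule is to swap the first and last characters, then move the first 2 characters to the end (rotate left by 2).
For "nxviiyeybpcq" the result is "viiyeybpcnqx".

viiyeybpcnqx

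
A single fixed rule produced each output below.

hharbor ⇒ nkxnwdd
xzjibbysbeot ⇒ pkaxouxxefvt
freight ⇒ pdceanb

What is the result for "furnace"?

aywjnqb

In each case the input is transformed by: reverse the string, then shift every letter 4 places backward in the alphabet (wrapping around).
Applying that to "furnace" gives "aywjnqb".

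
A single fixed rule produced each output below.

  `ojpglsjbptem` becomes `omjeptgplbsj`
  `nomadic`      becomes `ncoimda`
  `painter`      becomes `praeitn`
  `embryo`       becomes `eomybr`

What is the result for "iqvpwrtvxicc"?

icqcvipxwvrt

What's happening: take characters alternately from the front and the back (1st, last, 2nd, 2nd-last, ...).
Doing the same to "iqvpwrtvxicc": "icqcvipxwvrt".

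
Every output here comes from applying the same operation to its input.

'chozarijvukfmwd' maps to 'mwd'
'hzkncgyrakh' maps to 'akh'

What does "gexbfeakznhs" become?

nhs

Looking at the pairs, the operation is to keep only the last 3 characters.
On "gexbfeakznhs" that produces "nhs".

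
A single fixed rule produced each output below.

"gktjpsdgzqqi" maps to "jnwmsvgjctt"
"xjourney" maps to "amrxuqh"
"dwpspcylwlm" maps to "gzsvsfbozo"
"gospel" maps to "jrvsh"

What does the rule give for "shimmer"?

vklpph

The pattern: delete the last character, then shift every letter 3 places forward in the alphabet (wrapping around).
For "shimmer" the result is "vklpph".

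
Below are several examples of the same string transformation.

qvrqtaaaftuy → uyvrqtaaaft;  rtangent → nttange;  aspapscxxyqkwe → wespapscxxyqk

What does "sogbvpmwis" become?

isogbvpmw

What's happening: delete the first character, then move the last 2 characters to the front (rotate right by 2).
Working it through for "sogbvpmwis": intermediate "ogbvpmwis", final "isogbvpmw".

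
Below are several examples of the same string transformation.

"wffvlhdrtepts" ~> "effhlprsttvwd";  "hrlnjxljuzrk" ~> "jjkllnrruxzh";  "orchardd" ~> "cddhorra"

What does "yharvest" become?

In each case the input is transformed by: sort the characters into alphabetical order, then move the first character to the end.
For "yharvest", step one produces "aehrstvy"; step two turns that into "ehrstvya".

ehrstvya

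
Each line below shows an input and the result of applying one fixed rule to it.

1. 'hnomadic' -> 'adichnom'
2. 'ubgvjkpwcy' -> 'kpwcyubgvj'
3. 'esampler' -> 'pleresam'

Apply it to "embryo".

ryoemb

The transformation: swap the front and back halves of the string.
"embryo" → "ryoemb".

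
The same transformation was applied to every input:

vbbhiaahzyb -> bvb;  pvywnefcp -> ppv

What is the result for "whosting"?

The rule is to move the last character to the front, then keep only the first 3 characters.
On "whosting" that produces "gwh".
(Check on "vbbhiaahzyb": → "bvbbhiaahzy" → "bvb" ✓)

gwh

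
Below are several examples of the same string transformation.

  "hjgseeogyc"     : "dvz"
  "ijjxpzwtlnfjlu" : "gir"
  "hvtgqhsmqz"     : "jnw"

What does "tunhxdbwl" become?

yti

Looking at the pairs, the operation is to shift every letter 3 places backward in the alphabet (wrapping around), then keep only the last 3 characters.
On "tunhxdbwl": the first step gives "qrkeuayti", and the second then gives "yti".
(Check on "hjgseeogyc": → "egdpbbldvz" → "dvz" ✓)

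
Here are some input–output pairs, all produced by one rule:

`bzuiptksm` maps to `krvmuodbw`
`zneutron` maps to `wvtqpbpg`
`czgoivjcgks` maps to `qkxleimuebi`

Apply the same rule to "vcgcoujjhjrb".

The rule is to shift every letter 2 places forward in the alphabet (wrapping around), then move the first 3 characters to the end (rotate left by 3).
Working it through for "vcgcoujjhjrb": intermediate "xeieqwlljltd", final "eqwlljltdxei".

eqwlljltdxei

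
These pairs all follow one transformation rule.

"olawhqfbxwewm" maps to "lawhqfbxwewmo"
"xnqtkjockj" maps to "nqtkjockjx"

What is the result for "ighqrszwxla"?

Rule — move the first character to the end.
On "ighqrszwxla" that produces "ghqrszwxlai".

ghqrszwxlai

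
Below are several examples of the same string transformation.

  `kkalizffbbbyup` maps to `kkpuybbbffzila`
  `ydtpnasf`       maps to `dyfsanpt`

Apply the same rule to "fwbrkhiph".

Each output is the input with this applied: move the first 2 characters to the end (rotate left by 2), then reverse the string.
On "fwbrkhiph": the first step gives "brkhiphfw", and the second then gives "wfhpihkrb".
(Check on "ydtpnasf": → "tpnasfyd" → "dyfsanpt" ✓)

wfhpihkrb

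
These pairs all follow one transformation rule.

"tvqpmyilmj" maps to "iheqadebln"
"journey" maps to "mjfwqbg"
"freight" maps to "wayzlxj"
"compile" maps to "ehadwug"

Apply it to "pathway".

What's happening: move the first 2 characters to the end (rotate left by 2), then shift every letter 8 places backward in the alphabet (wrapping around).
"pathway" → "thwaypa" → "lzosqhs".

lzosqhs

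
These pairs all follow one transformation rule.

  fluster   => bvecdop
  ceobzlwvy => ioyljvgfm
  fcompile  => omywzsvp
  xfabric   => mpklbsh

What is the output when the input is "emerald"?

What's happening: swap the first and last characters, then shift every letter 10 places forward in the alphabet (wrapping around).
Applying both steps to "emerald": "dmerale", then "nwobkvo".

nwobkvo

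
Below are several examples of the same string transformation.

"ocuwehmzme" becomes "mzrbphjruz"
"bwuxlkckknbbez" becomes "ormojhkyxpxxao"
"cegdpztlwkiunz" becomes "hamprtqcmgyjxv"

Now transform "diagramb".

nzoqvnte

In each case the input is transformed by: shift every letter 13 places forward in the alphabet (wrapping around) — i.e. ROT13, then move the last 3 characters to the front (rotate right by 3).
On "diagramb": the first step gives "qvntenzo", and the second then gives "nzoqvnte".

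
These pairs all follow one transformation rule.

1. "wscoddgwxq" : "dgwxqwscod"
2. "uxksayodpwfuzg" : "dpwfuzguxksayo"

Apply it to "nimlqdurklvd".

The transformation: swap the front and back halves of the string.
Applying that to "nimlqdurklvd" gives "urklvdnimlqd".

urklvdnimlqd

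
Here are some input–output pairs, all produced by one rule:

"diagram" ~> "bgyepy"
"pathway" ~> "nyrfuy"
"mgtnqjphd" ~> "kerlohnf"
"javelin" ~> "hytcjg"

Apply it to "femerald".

dckcpyj

What's happening: delete the last character, then shift every letter 2 places backward in the alphabet (wrapping around).
For "femerald", step one produces "femeral"; step two turns that into "dckcpyj".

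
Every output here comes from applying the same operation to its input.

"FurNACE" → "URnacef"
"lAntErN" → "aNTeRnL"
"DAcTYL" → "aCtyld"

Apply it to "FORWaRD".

The pattern: flip the case of every letter, then move the first character to the end.
Working it through for "FORWaRD": intermediate "forwArd", final "orwArdf".

orwArdf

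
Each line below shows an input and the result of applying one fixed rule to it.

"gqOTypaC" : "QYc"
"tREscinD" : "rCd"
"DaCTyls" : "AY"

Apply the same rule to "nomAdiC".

The pattern: flip the case of every letter, then keep one character in every 3, starting at position 2 (positions 2nd, 5th, 8th, ...).
For "nomAdiC" the result is "OD".

OD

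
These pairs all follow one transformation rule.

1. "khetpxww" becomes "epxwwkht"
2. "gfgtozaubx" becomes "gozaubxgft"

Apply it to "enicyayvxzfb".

Rule — move the first 3 characters to the end (rotate left by 3), then swap the first and last characters.
"enicyayvxzfb" → "iyayvxzfbenc".

iyayvxzfbenc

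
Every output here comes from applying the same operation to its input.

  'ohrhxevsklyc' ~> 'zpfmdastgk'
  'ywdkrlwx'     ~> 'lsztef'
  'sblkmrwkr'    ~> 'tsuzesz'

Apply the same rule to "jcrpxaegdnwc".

zxfimolvek

The pattern: delete the first 2 characters, then shift every letter 8 places forward in the alphabet (wrapping around).
Starting from "jcrpxaegdnwc": after the first operation, "rpxaegdnwc"; after the second, "zxfimolvek".
(Check on "ohrhxevsklyc": → "rhxevsklyc" → "zpfmdastgk" ✓)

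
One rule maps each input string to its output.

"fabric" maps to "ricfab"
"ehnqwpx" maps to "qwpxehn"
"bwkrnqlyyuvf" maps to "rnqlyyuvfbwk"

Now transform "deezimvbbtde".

Looking at the pairs, the operation is to move the first 3 characters to the end (rotate left by 3).
So "deezimvbbtde" becomes "zimvbbtdedee".

zimvbbtdedee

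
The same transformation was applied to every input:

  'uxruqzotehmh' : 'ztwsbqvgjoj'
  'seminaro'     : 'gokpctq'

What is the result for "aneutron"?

The transformation: shift every letter 2 places forward in the alphabet (wrapping around), then delete the first character.
Working it through for "aneutron": intermediate "cpgwvtqp", final "pgwvtqp".

pgwvtqp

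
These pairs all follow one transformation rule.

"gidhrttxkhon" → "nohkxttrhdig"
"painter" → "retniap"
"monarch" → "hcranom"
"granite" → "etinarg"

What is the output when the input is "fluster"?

What's happening: reverse the string.
For "fluster" the result is "retsulf".

retsulf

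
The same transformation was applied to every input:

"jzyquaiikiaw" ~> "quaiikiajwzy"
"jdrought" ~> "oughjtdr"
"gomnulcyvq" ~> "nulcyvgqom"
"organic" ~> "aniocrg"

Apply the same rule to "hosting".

The pattern: swap the first and last characters, then move the first 3 characters to the end (rotate left by 3).
Doing the same to "hosting": "tinhgos".
(Check on "organic": → "crganio" → "aniocrg" ✓)

tinhgos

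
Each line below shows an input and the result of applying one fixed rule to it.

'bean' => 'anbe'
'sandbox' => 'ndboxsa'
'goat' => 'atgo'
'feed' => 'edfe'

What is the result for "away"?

Looking at the pairs, the operation is to move the first 2 characters to the end (rotate left by 2).
Applying that to "away" gives "ayaw".

ayaw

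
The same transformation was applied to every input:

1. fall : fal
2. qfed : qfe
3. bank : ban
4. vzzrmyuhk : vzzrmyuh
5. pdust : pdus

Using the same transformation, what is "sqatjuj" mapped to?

The rule is to delete the last character.
So "sqatjuj" becomes "sqatju".

sqatju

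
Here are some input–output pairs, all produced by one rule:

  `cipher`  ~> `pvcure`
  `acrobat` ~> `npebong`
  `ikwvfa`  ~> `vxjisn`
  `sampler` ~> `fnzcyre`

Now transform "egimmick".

In each case the input is transformed by: shift every letter 13 places forward in the alphabet (wrapping around) — i.e. ROT13.
So "egimmick" becomes "rtvzzvpx".

rtvzzvpx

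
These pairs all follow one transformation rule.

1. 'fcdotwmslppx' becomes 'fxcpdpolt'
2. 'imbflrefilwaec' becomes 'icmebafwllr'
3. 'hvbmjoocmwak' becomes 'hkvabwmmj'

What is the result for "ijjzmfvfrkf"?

ifjkjrzf

What's happening: take characters alternately from the front and the back (1st, last, 2nd, 2nd-last, ...), then delete the last 3 characters.
For "ijjzmfvfrkf", step one produces "ifjkjrzfmvf"; step two turns that into "ifjkjrzf".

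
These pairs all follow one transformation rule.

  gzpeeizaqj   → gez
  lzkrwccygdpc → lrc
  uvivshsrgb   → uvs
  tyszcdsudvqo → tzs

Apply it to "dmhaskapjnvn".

What's happening: delete the last 3 characters, then keep one character in every 3, starting at position 1 (positions 1st, 4th, 7th, ...).
Starting from "dmhaskapjnvn": after the first operation, "dmhaskapj"; after the second, "daa".

daa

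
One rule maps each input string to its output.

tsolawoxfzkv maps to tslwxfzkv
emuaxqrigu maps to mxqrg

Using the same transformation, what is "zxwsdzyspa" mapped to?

What's happening: remove every vowel.
Doing the same to "zxwsdzyspa": "zxwsdzysp".

zxwsdzysp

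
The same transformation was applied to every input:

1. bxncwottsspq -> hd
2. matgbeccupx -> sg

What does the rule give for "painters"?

The pattern: shift every letter 6 places forward in the alphabet (wrapping around), then keep only the first 2 characters.
"painters" → "vgotzkxy" → "vg".

vg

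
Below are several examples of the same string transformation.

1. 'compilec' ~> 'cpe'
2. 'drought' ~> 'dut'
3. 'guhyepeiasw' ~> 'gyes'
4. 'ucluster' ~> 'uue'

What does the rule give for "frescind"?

fsn

Looking at the pairs, the operation is to keep one character in every 3, starting at position 1 (positions 1st, 4th, 7th, ...).
"frescind" → "fsn".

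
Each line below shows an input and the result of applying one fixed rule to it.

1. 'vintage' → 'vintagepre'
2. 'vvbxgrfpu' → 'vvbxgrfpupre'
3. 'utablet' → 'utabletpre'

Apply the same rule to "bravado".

The rule is to append "pre".
For "bravado" the result is "bravadopre".

bravadopre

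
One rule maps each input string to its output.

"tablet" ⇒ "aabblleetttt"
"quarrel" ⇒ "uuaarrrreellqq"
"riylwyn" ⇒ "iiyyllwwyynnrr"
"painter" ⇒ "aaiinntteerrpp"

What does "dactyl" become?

aaccttyylldd

The pattern: double every character, then move the first 2 characters to the end (rotate left by 2).
Working it through for "dactyl": intermediate "ddaaccttyyll", final "aaccttyylldd".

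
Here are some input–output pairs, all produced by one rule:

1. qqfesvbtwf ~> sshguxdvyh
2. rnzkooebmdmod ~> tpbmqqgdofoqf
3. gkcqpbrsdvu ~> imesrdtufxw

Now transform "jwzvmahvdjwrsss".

lybxocjxflytuuu

Each output is the input with this applied: shift every letter 2 places forward in the alphabet (wrapping around).
"jwzvmahvdjwrsss" → "lybxocjxflytuuu".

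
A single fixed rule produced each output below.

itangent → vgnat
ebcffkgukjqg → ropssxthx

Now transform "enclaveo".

What's happening: shift every letter 13 places forward in the alphabet (wrapping around) — i.e. ROT13, then delete the last 3 characters.
Applying both steps to "enclaveo": "rapynirb", then "rapyn".
(Check on "ebcffkgukjqg": → "ropssxthxwdt" → "ropssxthx" ✓)

rapyn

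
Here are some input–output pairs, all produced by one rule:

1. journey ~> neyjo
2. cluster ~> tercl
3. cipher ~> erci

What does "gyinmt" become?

The rule is to move the first 2 characters to the end (rotate left by 2), then delete the first 2 characters.
Applying both steps to "gyinmt": "inmtgy", then "mtgy".

mtgy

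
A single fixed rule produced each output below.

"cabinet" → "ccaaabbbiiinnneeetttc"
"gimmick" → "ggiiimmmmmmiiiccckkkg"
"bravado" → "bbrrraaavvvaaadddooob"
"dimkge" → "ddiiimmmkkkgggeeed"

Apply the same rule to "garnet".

ggaaarrrnnneeetttg

Looking at the pairs, the operation is to repeat every character 3 times, then move the first character to the end.
"garnet" → "gggaaarrrnnneeettt" → "ggaaarrrnnneeetttg".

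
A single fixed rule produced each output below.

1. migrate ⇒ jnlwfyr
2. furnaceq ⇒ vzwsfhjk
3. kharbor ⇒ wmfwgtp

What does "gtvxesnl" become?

In each case the input is transformed by: shift every letter 5 places forward in the alphabet (wrapping around), then swap the first and last characters.
Working it through for "gtvxesnl": intermediate "lyacjxsq", final "qyacjxsl".

qyacjxsl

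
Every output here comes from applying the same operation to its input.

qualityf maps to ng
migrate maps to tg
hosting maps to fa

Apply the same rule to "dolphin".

Looking at the pairs, the operation is to shift every letter 13 places forward in the alphabet (wrapping around) — i.e. ROT13, then keep one character in every 3, starting at position 3 (positions 3rd, 6th, 9th, ...).
For "dolphin", step one produces "qbycuva"; step two turns that into "yv".

yv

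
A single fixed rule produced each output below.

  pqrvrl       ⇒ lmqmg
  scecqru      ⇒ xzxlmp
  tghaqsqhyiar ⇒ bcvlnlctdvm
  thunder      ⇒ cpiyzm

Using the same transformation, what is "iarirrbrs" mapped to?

vmdmmwmn

In each case the input is transformed by: delete the first character, then shift every letter 5 places backward in the alphabet (wrapping around).
"iarirrbrs" → "arirrbrs" → "vmdmmwmn".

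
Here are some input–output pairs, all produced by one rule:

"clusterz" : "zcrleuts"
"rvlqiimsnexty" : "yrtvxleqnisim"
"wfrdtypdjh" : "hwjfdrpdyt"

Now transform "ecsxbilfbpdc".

Each output is the input with this applied: take characters alternately from the front and the back (1st, last, 2nd, 2nd-last, ...), then swap each adjacent pair of characters (1↔2, 3↔4, ...).
On "ecsxbilfbpdc": the first step gives "eccdspxbbfil", and the second then gives "cedcpsbxfbli".

cedcpsbxfbli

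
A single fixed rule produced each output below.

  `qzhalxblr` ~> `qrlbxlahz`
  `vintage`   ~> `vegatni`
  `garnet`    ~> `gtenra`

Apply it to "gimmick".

gkcimmi

Rule — reverse the string, then move the last character to the front.
Starting from "gimmick": after the first operation, "kcimmig"; after the second, "gkcimmi".
(Check on "qzhalxblr": → "rlbxlahzq" → "qrlbxlahz" ✓)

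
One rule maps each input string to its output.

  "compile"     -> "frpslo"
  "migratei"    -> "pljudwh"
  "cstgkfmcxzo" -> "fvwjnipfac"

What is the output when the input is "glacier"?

The pattern: shift every letter 3 places forward in the alphabet (wrapping around), then delete the last character.
Starting from "glacier": after the first operation, "jodflhu"; after the second, "jodflh".

jodflh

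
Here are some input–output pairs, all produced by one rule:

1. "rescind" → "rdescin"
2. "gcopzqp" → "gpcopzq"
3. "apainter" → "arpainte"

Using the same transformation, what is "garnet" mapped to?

Rule — swap the first and last characters, then move the last character to the front.
"garnet" → "tarneg" → "gtarne".

gtarne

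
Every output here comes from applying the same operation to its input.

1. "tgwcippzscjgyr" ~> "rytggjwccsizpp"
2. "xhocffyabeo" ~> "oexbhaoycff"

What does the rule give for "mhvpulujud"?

The pattern: move the last character to the front, then take characters alternately from the front and the back (1st, last, 2nd, 2nd-last, ...).
Starting from "mhvpulujud": after the first operation, "dmhvpuluju"; after the second, "dumjhuvlpu".

dumjhuvlpu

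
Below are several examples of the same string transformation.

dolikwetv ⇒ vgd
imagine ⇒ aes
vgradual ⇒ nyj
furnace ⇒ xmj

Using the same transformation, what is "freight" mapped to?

What's happening: shift every letter 8 places backward in the alphabet (wrapping around), then keep only the first 3 characters.
"freight" → "xjwayzl" → "xjw".
(Check on "vgradual": → "nyjsvmsd" → "nyj" ✓)

xjw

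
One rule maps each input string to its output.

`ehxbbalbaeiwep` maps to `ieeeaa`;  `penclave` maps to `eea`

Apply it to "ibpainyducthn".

uiia

The transformation: sort the characters into reverse alphabetical order, then keep only the vowels.
Working it through for "ibpainyducthn": intermediate "yutpnniihdcba", final "uiia".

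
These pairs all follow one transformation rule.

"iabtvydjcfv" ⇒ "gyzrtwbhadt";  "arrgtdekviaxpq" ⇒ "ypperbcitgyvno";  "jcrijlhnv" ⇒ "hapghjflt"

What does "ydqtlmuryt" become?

wborjkspwr

Looking at the pairs, the operation is to shift every letter 2 places backward in the alphabet (wrapping around).
"ydqtlmuryt" → "wborjkspwr".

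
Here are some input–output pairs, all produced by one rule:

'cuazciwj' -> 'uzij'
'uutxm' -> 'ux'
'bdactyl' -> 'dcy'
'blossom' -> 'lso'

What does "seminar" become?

Looking at the pairs, the operation is to keep every other character starting from the second (positions 2nd, 4th, 6th, ...).
"seminar" → "eia".

eia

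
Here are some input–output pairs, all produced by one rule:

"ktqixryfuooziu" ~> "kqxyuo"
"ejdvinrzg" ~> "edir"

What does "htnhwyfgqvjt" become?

The pattern: keep every other character starting from the first (positions 1st, 3rd, 5th, ...), then delete the last character.
Starting from "htnhwyfgqvjt": after the first operation, "hnwfqj"; after the second, "hnwfq".

hnwfq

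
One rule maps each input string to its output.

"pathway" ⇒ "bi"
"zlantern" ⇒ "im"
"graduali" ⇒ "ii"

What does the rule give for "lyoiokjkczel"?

What's happening: shift every letter 8 places forward in the alphabet (wrapping around), then keep one character in every 3, starting at position 3 (positions 3rd, 6th, 9th, ...).
On "lyoiokjkczel" that produces "wskt".

wskt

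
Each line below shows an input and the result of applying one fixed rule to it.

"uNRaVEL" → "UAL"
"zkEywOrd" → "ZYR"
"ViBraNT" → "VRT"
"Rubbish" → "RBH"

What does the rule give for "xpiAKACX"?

Rule — keep one character in every 3, starting at position 1 (positions 1st, 4th, 7th, ...), then convert every letter to uppercase.
Starting from "xpiAKACX": after the first operation, "xAC"; after the second, "XAC".

XAC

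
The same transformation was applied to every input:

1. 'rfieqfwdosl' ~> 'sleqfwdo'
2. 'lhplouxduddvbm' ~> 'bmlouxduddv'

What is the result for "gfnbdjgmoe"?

The pattern: delete the first 3 characters, then move the last 2 characters to the front (rotate right by 2).
Applying both steps to "gfnbdjgmoe": "bdjgmoe", then "oebdjgm".
(Check on "lhplouxduddvbm": → "louxduddvbm" → "bmlouxduddv" ✓)

oebdjgm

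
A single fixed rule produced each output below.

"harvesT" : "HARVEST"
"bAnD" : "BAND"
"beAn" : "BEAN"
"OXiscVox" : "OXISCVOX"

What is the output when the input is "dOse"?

DOSE

The transformation: convert every letter to uppercase.
For "dOse" the result is "DOSE".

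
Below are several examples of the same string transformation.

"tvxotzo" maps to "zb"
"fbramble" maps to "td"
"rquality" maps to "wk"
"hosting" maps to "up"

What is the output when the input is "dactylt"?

en

The rule is to shift every letter 2 places forward in the alphabet (wrapping around), then keep one character in every 3, starting at position 3 (positions 3rd, 6th, 9th, ...).
Working it through for "dactylt": intermediate "fcevanv", final "en".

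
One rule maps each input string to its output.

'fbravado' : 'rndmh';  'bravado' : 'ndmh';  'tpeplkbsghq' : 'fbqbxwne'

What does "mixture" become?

The pattern: delete the last 3 characters, then shift every letter 12 places forward in the alphabet (wrapping around).
Applying both steps to "mixture": "mixt", then "yujf".

yujf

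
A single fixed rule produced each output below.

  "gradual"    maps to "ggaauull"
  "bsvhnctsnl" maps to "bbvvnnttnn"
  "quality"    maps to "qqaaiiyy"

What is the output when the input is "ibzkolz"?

Rule — keep every other character starting from the first (positions 1st, 3rd, 5th, ...), then double every character.
Working it through for "ibzkolz": intermediate "izoz", final "iizzoozz".

iizzoozz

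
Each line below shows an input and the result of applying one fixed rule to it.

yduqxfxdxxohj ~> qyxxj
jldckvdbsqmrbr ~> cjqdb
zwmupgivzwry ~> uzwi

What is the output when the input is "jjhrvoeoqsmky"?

rjsey

In each case the input is transformed by: keep one character in every 3, starting at position 1 (positions 1st, 4th, 7th, ...), then swap each adjacent pair of characters (1↔2, 3↔4, ...).
Doing the same to "jjhrvoeoqsmky": "rjsey".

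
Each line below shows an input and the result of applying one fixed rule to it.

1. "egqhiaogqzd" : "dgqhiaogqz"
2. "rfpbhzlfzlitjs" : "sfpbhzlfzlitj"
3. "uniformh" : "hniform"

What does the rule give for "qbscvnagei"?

ibscvnage

The pattern: delete the first character, then move the last character to the front.
Doing the same to "qbscvnagei": "ibscvnage".
(Check on "egqhiaogqzd": → "gqhiaogqzd" → "dgqhiaogqz" ✓)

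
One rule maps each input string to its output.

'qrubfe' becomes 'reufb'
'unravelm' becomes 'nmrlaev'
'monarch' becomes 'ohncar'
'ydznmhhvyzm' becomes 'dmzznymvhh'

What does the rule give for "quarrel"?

Each output is the input with this applied: delete the first character, then take characters alternately from the front and the back (1st, last, 2nd, 2nd-last, ...).
On "quarrel" that produces "ulaerr".

ulaerr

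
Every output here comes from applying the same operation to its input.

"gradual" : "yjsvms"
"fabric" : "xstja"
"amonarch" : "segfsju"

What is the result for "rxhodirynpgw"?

jpzgvajqfhy

Looking at the pairs, the operation is to shift every letter 8 places backward in the alphabet (wrapping around), then delete the last character.
"rxhodirynpgw" → "jpzgvajqfhyo" → "jpzgvajqfhy".
(Check on "amonarch": → "segfsjuz" → "segfsju" ✓)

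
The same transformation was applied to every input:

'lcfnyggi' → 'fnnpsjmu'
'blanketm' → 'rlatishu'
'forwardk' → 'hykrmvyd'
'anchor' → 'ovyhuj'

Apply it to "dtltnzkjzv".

grqgckasau

The pattern: swap the front and back halves of the string, then shift every letter 7 places forward in the alphabet (wrapping around).
On "dtltnzkjzv": the first step gives "zkjzvdtltn", and the second then gives "grqgckasau".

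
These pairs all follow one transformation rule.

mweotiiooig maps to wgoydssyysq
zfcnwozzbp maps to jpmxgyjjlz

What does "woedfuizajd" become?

gyonpesjktn

Each output is the input with this applied: shift every letter 10 places forward in the alphabet (wrapping around).
For "woedfuizajd" the result is "gyonpesjktn".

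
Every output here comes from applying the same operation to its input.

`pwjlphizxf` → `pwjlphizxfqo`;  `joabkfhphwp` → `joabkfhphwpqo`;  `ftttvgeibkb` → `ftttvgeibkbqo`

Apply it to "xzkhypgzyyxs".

What's happening: append "qo".
"xzkhypgzyyxs" → "xzkhypgzyyxsqo".

xzkhypgzyyxsqo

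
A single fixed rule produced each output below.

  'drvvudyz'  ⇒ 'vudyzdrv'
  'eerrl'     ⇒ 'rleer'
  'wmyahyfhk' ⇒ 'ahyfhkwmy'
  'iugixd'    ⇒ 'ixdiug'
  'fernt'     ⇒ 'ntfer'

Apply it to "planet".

netpla

Rule — move the first 3 characters to the end (rotate left by 3).
Applying that to "planet" gives "netpla".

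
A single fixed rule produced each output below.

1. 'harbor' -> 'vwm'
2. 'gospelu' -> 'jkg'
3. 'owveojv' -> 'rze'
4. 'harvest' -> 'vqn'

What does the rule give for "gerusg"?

zpb

The rule is to shift every letter 5 places backward in the alphabet (wrapping around), then keep every other character starting from the second (positions 2nd, 4th, 6th, ...).
Applying both steps to "gerusg": "bzmpnb", then "zpb".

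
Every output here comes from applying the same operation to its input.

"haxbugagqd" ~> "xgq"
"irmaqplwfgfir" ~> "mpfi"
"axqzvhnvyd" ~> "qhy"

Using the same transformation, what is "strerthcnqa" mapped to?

In each case the input is transformed by: keep one character in every 3, starting at position 3 (positions 3rd, 6th, 9th, ...).
"strerthcnqa" → "rtn".

rtn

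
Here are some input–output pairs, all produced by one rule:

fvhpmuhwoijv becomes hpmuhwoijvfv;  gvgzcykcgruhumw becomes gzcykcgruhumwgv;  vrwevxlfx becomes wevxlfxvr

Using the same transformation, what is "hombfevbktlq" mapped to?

In each case the input is transformed by: move the first 2 characters to the end (rotate left by 2).
Doing the same to "hombfevbktlq": "mbfevbktlqho".

mbfevbktlqho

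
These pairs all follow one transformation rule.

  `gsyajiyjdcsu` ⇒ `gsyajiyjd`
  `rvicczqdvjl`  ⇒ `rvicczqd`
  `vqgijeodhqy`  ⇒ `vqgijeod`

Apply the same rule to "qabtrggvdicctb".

Rule — delete the last 3 characters.
For "qabtrggvdicctb" the result is "qabtrggvdic".

qabtrggvdic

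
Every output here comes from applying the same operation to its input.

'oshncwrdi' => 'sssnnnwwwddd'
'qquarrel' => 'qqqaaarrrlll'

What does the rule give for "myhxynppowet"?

yyyxxxnnnpppwwwttt

The transformation: keep every other character starting from the second (positions 2nd, 4th, 6th, ...), then repeat every character 3 times.
Applying both steps to "myhxynppowet": "yxnpwt", then "yyyxxxnnnpppwwwttt".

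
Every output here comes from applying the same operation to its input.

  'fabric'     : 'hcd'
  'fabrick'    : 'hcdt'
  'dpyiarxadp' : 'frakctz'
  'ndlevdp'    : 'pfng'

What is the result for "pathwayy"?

The rule is to shift every letter 2 places forward in the alphabet (wrapping around), then delete the last 3 characters.
On "pathwayy": the first step gives "rcvjycaa", and the second then gives "rcvjy".

rcvjy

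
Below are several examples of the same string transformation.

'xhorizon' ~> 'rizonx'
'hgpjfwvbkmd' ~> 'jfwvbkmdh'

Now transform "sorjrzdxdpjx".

jrzdxdpjxs

Each output is the input with this applied: move the first 3 characters to the end (rotate left by 3), then delete the last 2 characters.
Starting from "sorjrzdxdpjx": after the first operation, "jrzdxdpjxsor"; after the second, "jrzdxdpjxs".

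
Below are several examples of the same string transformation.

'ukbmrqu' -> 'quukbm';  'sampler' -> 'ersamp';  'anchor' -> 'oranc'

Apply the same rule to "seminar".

arsemi

What's happening: move the last 3 characters to the front (rotate right by 3), then delete the first character.
So "seminar" becomes "arsemi".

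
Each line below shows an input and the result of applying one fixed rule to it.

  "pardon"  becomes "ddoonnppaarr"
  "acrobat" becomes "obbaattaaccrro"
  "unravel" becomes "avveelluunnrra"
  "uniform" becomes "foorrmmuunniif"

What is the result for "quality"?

liittyyqquuaal

The transformation: double every character, then swap the front and back halves of the string.
On "quality": the first step gives "qquuaalliittyy", and the second then gives "liittyyqquuaal".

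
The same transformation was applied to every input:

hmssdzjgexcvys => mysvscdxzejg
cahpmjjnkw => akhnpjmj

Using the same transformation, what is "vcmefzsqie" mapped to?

The pattern: take characters alternately from the front and the back (1st, last, 2nd, 2nd-last, ...), then delete the first 2 characters.
For "vcmefzsqie" the result is "cimqesfz".

cimqesfz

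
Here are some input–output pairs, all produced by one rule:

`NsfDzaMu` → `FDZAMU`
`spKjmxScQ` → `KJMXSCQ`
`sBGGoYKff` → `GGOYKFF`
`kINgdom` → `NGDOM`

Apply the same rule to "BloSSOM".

Looking at the pairs, the operation is to delete the first 2 characters, then convert every letter to uppercase.
Starting from "BloSSOM": after the first operation, "oSSOM"; after the second, "OSSOM".

OSSOM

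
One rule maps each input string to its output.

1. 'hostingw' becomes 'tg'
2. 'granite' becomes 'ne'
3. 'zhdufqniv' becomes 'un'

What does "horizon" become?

Each output is the input with this applied: keep one character in every 3, starting at position 1 (positions 1st, 4th, 7th, ...), then delete the first character.
On "horizon": the first step gives "hin", and the second then gives "in".

in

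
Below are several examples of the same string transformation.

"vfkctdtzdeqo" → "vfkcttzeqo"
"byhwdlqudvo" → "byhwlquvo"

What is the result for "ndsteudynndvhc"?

Looking at the pairs, the operation is to remove every "d".
Applying that to "ndsteudynndvhc" gives "nsteuynnvhc".

nsteuynnvhc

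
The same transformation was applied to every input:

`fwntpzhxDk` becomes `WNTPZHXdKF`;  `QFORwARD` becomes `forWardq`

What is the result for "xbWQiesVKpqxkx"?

The pattern: move the first character to the end, then flip the case of every letter.
Starting from "xbWQiesVKpqxkx": after the first operation, "bWQiesVKpqxkxx"; after the second, "BwqIESvkPQXKXX".

BwqIESvkPQXKXX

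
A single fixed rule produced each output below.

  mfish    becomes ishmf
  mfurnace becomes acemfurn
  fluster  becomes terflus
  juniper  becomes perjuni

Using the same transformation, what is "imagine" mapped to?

ineimag

The rule is to move the last 3 characters to the front (rotate right by 3).
For "imagine" the result is "ineimag".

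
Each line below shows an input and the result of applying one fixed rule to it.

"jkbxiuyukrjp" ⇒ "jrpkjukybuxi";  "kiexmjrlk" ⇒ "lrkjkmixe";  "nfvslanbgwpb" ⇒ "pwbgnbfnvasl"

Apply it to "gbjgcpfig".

Rule — move the last 2 characters to the front (rotate right by 2), then take characters alternately from the front and the back (1st, last, 2nd, 2nd-last, ...).
Applying both steps to "gbjgcpfig": "iggbjgcpf", then "ifgpgcbgj".

ifgpgcbgj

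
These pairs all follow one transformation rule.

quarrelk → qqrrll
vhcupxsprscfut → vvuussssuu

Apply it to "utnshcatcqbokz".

uussaaqqkk

The transformation: keep one character in every 3, starting at position 1 (positions 1st, 4th, 7th, ...), then double every character.
On "utnshcatcqbokz": the first step gives "usaqk", and the second then gives "uussaaqqkk".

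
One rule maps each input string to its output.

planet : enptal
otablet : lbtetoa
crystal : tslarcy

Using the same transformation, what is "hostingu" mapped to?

Looking at the pairs, the operation is to move the first 3 characters to the end (rotate left by 3), then swap each adjacent pair of characters (1↔2, 3↔4, ...).
Doing the same to "hostingu": "itgnhuso".

itgnhuso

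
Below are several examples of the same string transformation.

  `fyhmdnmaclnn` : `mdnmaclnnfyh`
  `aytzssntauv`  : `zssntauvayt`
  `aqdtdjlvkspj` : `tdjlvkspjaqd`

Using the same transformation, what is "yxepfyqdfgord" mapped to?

The pattern: move the first 3 characters to the end (rotate left by 3).
Applying that to "yxepfyqdfgord" gives "pfyqdfgordyxe".

pfyqdfgordyxe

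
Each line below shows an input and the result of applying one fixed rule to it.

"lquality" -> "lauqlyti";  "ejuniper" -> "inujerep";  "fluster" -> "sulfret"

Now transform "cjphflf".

The transformation: reverse the string, then move the first 3 characters to the end (rotate left by 3).
Starting from "cjphflf": after the first operation, "flfhpjc"; after the second, "hpjcflf".
(Check on "ejuniper": → "repinuje" → "inujerep" ✓)

hpjcflf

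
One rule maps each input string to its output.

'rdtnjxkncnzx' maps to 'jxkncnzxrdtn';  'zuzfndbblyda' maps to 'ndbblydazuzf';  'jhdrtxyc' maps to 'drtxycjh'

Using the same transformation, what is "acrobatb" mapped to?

The rule is to swap the front and back halves of the string, then move the last 2 characters to the front (rotate right by 2).
Working it through for "acrobatb": intermediate "batbacro", final "robatbac".

robatbac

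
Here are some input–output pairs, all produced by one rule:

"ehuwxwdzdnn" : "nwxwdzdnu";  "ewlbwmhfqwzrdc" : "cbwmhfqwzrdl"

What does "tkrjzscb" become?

The transformation: delete the first 2 characters, then swap the first and last characters.
For "tkrjzscb", step one produces "rjzscb"; step two turns that into "bjzscr".

bjzscr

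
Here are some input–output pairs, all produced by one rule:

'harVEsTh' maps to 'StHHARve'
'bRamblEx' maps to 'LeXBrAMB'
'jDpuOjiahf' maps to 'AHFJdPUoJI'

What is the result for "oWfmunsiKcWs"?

CwSOwFMUNSIk

Looking at the pairs, the operation is to flip the case of every letter, then move the last 3 characters to the front (rotate right by 3).
For "oWfmunsiKcWs", step one produces "OwFMUNSIkCwS"; step two turns that into "CwSOwFMUNSIk".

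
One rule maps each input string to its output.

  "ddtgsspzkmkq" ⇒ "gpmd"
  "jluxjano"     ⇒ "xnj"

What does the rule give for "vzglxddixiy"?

In each case the input is transformed by: keep one character in every 3, starting at position 1 (positions 1st, 4th, 7th, ...), then move the first character to the end.
Starting from "vzglxddixiy": after the first operation, "vldi"; after the second, "ldiv".

ldiv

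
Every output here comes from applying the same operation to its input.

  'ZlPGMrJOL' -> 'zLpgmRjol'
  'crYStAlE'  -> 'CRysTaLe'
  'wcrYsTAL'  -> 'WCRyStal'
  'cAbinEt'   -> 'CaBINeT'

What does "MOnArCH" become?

The pattern: flip the case of every letter.
So "MOnArCH" becomes "moNaRch".

moNaRch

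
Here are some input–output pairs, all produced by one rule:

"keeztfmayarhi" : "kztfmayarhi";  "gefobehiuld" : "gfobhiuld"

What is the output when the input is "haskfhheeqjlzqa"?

haskfhhqjlzqa

The rule is to remove every "e".
For "haskfhheeqjlzqa" the result is "haskfhhqjlzqa".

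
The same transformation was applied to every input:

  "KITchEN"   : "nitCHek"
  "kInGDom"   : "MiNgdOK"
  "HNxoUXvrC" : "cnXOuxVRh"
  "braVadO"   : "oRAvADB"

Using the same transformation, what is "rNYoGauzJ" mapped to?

The rule is to swap the first and last characters, then flip the case of every letter.
Working it through for "rNYoGauzJ": intermediate "JNYoGauzr", final "jnyOgAUZR".

jnyOgAUZR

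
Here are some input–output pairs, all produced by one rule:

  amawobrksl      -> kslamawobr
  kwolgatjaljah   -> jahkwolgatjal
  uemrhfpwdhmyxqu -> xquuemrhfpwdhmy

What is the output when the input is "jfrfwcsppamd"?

amdjfrfwcspp

The rule is to move the last 3 characters to the front (rotate right by 3).
On "jfrfwcsppamd" that produces "amdjfrfwcspp".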